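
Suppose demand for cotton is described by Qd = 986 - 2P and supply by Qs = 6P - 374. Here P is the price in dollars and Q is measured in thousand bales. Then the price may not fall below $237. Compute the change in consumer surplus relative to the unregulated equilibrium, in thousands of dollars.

Without the control the market clears where 986 - 2P = 6P - 374, i.e. P* = 170 and Q* = 646.
The floor of 237 is above the equilibrium price 170, so it binds.
At P = 237: Qd = 986 - 2·237 = 512 and Qs = 6·237 - 374 = 1048.
Consumer surplus without the control is ½ · (493 - 170) · 646 = 104329.
With the floor, consumers buy 512 units at 237, so CS = ½ · (493 - 237) · 512 = 65536.
Change in consumer surplus = 65536 - 104329 = -38793.

-38793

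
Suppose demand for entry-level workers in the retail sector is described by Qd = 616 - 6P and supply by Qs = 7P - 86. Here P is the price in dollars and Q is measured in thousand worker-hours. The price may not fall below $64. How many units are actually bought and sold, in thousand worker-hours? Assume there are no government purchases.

Setting quantity demanded equal to quantity supplied, 616 - 6P = 7P - 86, gives P* = 54 and Q* = 292.
Because the floor (64) lies above the market-clearing price, it is binding.
At P = 64: Qd = 616 - 6·64 = 232 and Qs = 7·64 - 86 = 362.
The quantity actually transacted is the short side, demand: 232.

232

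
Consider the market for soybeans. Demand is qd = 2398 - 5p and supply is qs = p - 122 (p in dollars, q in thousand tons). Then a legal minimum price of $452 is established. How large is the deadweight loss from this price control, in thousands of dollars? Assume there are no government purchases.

Without the control the market clears where 2398 - 5p = p - 122, i.e. p* = 420 and q* = 298.
Because the floor (452) lies above the market-clearing price, it is binding.
At p = 452: qd = 2398 - 5·452 = 138 and qs = 452 - 122 = 330.
Quantity traded falls to 138. At q = 138 the demand price is (2398 - 138)/5 = 452 and the supply price is 122 + 138 = 260.
Deadweight loss = ½ · (452 - 260) · (298 - 138) = ½ · 192 · 160 = 15360.

15360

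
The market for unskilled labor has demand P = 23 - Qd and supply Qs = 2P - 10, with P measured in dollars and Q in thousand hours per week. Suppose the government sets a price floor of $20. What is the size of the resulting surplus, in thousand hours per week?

27

Rearranging demand gives Qd = 23 - P. Setting quantity demanded equal to quantity supplied, 23 - P = 2P - 10, gives P* = 11 and Q* = 12.
Because the floor (20) lies above the market-clearing price, it is binding.
At P = 20: Qd = 23 - 20 = 3 and Qs = 2·20 - 10 = 30.
Surplus = Qs - Qd = 30 - 3 = 27.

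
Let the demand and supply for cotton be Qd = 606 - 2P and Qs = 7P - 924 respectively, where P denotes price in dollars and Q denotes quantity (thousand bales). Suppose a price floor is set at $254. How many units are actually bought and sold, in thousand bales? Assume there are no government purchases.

In a free market, 606 - 2P = 7P - 924 gives the equilibrium P* = 170, Q* = 266.
Since 254 > 170, the floor is binding.
At P = 254: Qd = 606 - 2·254 = 98 and Qs = 7·254 - 924 = 854.
The quantity actually transacted is the short side, demand: 98.

98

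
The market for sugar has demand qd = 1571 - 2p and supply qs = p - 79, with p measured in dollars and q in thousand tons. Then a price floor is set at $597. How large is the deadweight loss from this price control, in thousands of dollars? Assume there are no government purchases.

6627

Equilibrium: 1571 - 2p = p - 79, so 1650 = 3p and p* = 550, q* = 471.
Because the floor (597) lies above the market-clearing price, it is binding.
At p = 597: qd = 1571 - 2·597 = 377 and qs = 597 - 79 = 518.
Quantity traded falls to 377. At q = 377 the demand price is (1571 - 377)/2 = 597 and the supply price is 79 + 377 = 456.
Deadweight loss = ½ · (597 - 456) · (471 - 377) = ½ · 141 · 94 = 6627.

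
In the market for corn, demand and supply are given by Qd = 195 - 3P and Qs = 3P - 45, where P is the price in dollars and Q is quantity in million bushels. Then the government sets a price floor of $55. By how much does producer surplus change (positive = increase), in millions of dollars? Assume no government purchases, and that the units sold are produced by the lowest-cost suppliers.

112.5

In a free market, 195 - 3P = 3P - 45 gives the equilibrium P* = 40, Q* = 75.
The floor of 55 is above the equilibrium price 40, so it binds.
At P = 55: Qd = 195 - 3·55 = 30 and Qs = 3·55 - 45 = 120.
Producer surplus without the control is ½ · (40 - 15) · 75 = 937.5.
With the floor, 30 units are sold at 55. The supply price at Q = 30 is 25, so PS = ½ · [(55 - 15) + (55 - 25)] · 30 = 1050.
Change in producer surplus = 1050 - 937.5 = 112.5.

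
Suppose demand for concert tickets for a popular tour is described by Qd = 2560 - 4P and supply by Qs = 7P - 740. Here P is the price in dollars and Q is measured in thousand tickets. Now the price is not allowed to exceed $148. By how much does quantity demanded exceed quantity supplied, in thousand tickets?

1672

Without the control the market clears where 2560 - 4P = 7P - 740, i.e. P* = 300 and Q* = 1360.
The ceiling of 148 is below the equilibrium price 300, so it binds.
At P = 148: Qd = 2560 - 4·148 = 1968 and Qs = 7·148 - 740 = 296.
Shortage = Qd - Qs = 1968 - 296 = 1672.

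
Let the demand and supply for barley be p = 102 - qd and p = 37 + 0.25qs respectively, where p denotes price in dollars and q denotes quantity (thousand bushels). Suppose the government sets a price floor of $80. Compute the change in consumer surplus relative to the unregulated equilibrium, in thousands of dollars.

Rearranging demand gives qd = 102 - p; rearranging supply gives qs = 4p - 148. Setting quantity demanded equal to quantity supplied, 102 - p = 4p - 148, gives p* = 50 and q* = 52.
The floor of 80 is above the equilibrium price 50, so it binds.
At p = 80: qd = 102 - 80 = 22 and qs = 4·80 - 148 = 172.
Consumer surplus without the control is ½ · (102 - 50) · 52 = 1352.
With the floor, consumers buy 22 units at 80, so CS = ½ · (102 - 80) · 22 = 242.
Change in consumer surplus = 242 - 1352 = -1110.

-1110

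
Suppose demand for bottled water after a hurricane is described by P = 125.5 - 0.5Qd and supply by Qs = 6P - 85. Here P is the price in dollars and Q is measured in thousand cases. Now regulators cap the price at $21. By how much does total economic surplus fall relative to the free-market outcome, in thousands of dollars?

5292

Rearranging demand gives Qd = 251 - 2P. In a free market, 251 - 2P = 6P - 85 gives the equilibrium P* = 42, Q* = 167.
The ceiling of 21 is below the equilibrium price 42, so it binds.
At P = 21: Qd = 251 - 2·21 = 209 and Qs = 6·21 - 85 = 41.
Quantity traded falls to 41. At Q = 41 the demand price is (251 - 41)/2 = 105 and the supply price is (85 + 41)/6 = 21.
Deadweight loss = ½ · (105 - 21) · (167 - 41) = ½ · 84 · 126 = 5292.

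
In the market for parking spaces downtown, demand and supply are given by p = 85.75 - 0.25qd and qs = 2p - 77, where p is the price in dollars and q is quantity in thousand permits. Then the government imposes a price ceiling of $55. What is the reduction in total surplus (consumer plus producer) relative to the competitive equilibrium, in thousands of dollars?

337.5

Rearranging demand gives qd = 343 - 4p. In a free market, 343 - 4p = 2p - 77 gives the equilibrium p* = 70, q* = 63.
Because the ceiling (55) lies below the market-clearing price, it is binding.
At p = 55: qd = 343 - 4·55 = 123 and qs = 2·55 - 77 = 33.
Quantity traded falls to 33. At q = 33 the demand price is (343 - 33)/4 = 77.5 and the supply price is (77 + 33)/2 = 55.
Deadweight loss = ½ · (77.5 - 55) · (63 - 33) = ½ · 22.5 · 30 = 337.5.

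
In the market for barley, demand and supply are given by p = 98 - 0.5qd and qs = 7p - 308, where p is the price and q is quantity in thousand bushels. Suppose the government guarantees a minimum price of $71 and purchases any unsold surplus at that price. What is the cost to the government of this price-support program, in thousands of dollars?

Rearranging demand gives qd = 196 - 2p. Equilibrium: 196 - 2p = 7p - 308, so 504 = 9p and p* = 56, q* = 84.
Since 71 > 56, the floor is binding.
At p = 71: qd = 196 - 2·71 = 54 and qs = 7·71 - 308 = 189.
Surplus = qs - qd = 135.
Government expenditure = surplus × support price = 135 × 71 = 9585.

9585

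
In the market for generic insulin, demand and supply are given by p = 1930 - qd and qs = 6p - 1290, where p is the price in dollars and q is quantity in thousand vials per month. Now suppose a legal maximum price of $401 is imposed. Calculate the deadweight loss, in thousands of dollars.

73101

Rearranging demand gives qd = 1930 - p. Without the control the market clears where 1930 - p = 6p - 1290, i.e. p* = 460 and q* = 1470.
Since 401 < 460, the ceiling is binding.
At p = 401: qd = 1930 - 401 = 1529 and qs = 6·401 - 1290 = 1116.
Quantity traded falls to 1116. At q = 1116 the demand price is 1930 - 1116 = 814 and the supply price is (1290 + 1116)/6 = 401.
Deadweight loss = ½ · (814 - 401) · (1470 - 1116) = ½ · 413 · 354 = 73101.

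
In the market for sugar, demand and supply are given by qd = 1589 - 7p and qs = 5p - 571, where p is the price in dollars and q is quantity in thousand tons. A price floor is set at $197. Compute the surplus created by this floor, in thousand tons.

204

Without the control the market clears where 1589 - 7p = 5p - 571, i.e. p* = 180 and q* = 329.
Since 197 > 180, the floor is binding.
At p = 197: qd = 1589 - 7·197 = 210 and qs = 5·197 - 571 = 414.
Surplus = qs - qd = 414 - 210 = 204.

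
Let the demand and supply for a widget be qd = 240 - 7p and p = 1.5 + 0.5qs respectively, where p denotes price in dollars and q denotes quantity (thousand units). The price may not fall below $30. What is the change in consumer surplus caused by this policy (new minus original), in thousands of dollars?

Rearranging supply gives qs = 2p - 3. In a free market, 240 - 7p = 2p - 3 gives the equilibrium p* = 27, q* = 51.
Since 30 > 27, the floor is binding.
At p = 30: qd = 240 - 7·30 = 30 and qs = 2·30 - 3 = 57.
Consumer surplus without the control is ½ · (240/7 - 27) · 51 = 2601/14.
With the floor, consumers buy 30 units at 30, so CS = ½ · (240/7 - 30) · 30 = 450/7.
Change in consumer surplus = 450/7 - 2601/14 = -121.5.

-121.5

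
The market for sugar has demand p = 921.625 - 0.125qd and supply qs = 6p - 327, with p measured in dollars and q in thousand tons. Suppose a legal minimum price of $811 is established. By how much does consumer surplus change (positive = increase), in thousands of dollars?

-503469

Rearranging demand gives qd = 7373 - 8p. Equilibrium: 7373 - 8p = 6p - 327, so 7700 = 14p and p* = 550, q* = 2973.
The floor of 811 is above the equilibrium price 550, so it binds.
At p = 811: qd = 7373 - 8·811 = 885 and qs = 6·811 - 327 = 4539.
Consumer surplus without the control is ½ · (921.625 - 550) · 2973 = 552420.5625.
With the floor, consumers buy 885 units at 811, so CS = ½ · (921.625 - 811) · 885 = 48951.5625.
Change in consumer surplus = 48951.5625 - 552420.5625 = -503469.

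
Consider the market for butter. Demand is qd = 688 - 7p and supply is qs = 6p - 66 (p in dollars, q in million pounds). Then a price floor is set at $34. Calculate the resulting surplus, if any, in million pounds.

Equilibrium: 688 - 7p = 6p - 66, so 754 = 13p and p* = 58, q* = 282.
Since 34 is below p* = 58, the floor does not bind and the free-market outcome prevails.
Since the control does not bind, there is no surplus.

0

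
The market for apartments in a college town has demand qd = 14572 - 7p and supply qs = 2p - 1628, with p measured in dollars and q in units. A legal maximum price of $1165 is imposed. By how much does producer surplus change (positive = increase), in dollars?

-848995

Equilibrium: 14572 - 7p = 2p - 1628, so 16200 = 9p and p* = 1800, q* = 1972.
The ceiling of 1165 is below the equilibrium price 1800, so it binds.
At p = 1165: qd = 14572 - 7·1165 = 6417 and qs = 2·1165 - 1628 = 702.
Producer surplus without the control is ½ · (1800 - 814) · 1972 = 972196.
With the ceiling, producers sell 702 units at 1165, so PS = ½ · (1165 - 814) · 702 = 123201.
Change in producer surplus = 123201 - 972196 = -848995.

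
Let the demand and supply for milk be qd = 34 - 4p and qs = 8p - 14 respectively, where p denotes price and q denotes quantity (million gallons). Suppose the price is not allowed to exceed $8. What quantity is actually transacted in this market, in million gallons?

18

Equilibrium: 34 - 4p = 8p - 14, so 48 = 12p and p* = 4, q* = 18.
Since 8 is above p* = 4, the ceiling does not bind and the free-market outcome prevails.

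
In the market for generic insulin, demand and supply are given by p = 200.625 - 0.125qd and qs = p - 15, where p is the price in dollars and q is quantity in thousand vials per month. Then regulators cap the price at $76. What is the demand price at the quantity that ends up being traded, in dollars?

193

Rearranging demand gives qd = 1605 - 8p. Setting quantity demanded equal to quantity supplied, 1605 - 8p = p - 15, gives p* = 180 and q* = 165.
Since 76 < 180, the ceiling is binding.
At p = 76: qd = 1605 - 8·76 = 997 and qs = 76 - 15 = 61.
Only 61 units reach the market. On the demand curve, the marginal buyer's willingness to pay at q = 61 is (1605 - 61)/8 = 193.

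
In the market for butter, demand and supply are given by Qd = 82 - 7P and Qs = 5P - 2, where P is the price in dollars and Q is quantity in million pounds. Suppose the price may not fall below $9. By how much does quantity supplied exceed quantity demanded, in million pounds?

24

Equilibrium: 82 - 7P = 5P - 2, so 84 = 12P and P* = 7, Q* = 33.
The floor of 9 is above the equilibrium price 7, so it binds.
At P = 9: Qd = 82 - 7·9 = 19 and Qs = 5·9 - 2 = 43.
Surplus = Qs - Qd = 43 - 19 = 24.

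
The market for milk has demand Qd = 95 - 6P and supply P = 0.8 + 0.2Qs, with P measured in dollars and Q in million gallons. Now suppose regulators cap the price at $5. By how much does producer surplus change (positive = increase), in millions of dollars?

Rearranging supply gives Qs = 5P - 4. Equilibrium: 95 - 6P = 5P - 4, so 99 = 11P and P* = 9, Q* = 41.
Since 5 < 9, the ceiling is binding.
At P = 5: Qd = 95 - 6·5 = 65 and Qs = 5·5 - 4 = 21.
Producer surplus without the control is ½ · (9 - 0.8) · 41 = 168.1.
With the ceiling, producers sell 21 units at 5, so PS = ½ · (5 - 0.8) · 21 = 44.1.
Change in producer surplus = 44.1 - 168.1 = -124.

-124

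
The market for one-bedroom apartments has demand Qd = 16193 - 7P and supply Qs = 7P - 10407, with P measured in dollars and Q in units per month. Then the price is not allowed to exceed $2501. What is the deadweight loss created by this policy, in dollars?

Without the control the market clears where 16193 - 7P = 7P - 10407, i.e. P* = 1900 and Q* = 2893.
Since 2501 is above P* = 1900, the ceiling does not bind and the free-market outcome prevails.
Since the control does not bind, no trades are prevented and deadweight loss is zero.

0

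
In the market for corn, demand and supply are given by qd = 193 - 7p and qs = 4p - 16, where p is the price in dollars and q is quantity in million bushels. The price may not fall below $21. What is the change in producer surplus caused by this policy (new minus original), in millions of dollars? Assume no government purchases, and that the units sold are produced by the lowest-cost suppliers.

Setting quantity demanded equal to quantity supplied, 193 - 7p = 4p - 16, gives p* = 19 and q* = 60.
Because the floor (21) lies above the market-clearing price, it is binding.
At p = 21: qd = 193 - 7·21 = 46 and qs = 4·21 - 16 = 68.
Producer surplus without the control is ½ · (19 - 4) · 60 = 450.
With the floor, 46 units are sold at 21. The supply price at q = 46 is 15.5, so PS = ½ · [(21 - 4) + (21 - 15.5)] · 46 = 517.5.
Change in producer surplus = 517.5 - 450 = 67.5.

67.5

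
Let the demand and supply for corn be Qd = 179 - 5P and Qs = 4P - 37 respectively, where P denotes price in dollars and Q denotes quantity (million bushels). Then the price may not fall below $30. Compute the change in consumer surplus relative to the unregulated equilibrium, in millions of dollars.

-264

Without the control the market clears where 179 - 5P = 4P - 37, i.e. P* = 24 and Q* = 59.
Since 30 > 24, the floor is binding.
At P = 30: Qd = 179 - 5·30 = 29 and Qs = 4·30 - 37 = 83.
Consumer surplus without the control is ½ · (35.8 - 24) · 59 = 348.1.
With the floor, consumers buy 29 units at 30, so CS = ½ · (35.8 - 30) · 29 = 84.1.
Change in consumer surplus = 84.1 - 348.1 = -264.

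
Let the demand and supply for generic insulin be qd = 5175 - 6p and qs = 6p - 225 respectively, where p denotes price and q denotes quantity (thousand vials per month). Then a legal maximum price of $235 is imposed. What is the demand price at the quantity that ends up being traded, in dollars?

665

In a free market, 5175 - 6p = 6p - 225 gives the equilibrium p* = 450, q* = 2475.
Since 235 < 450, the ceiling is binding.
At p = 235: qd = 5175 - 6·235 = 3765 and qs = 6·235 - 225 = 1185.
Only 1185 units reach the market. On the demand curve, the marginal buyer's willingness to pay at q = 1185 is (5175 - 1185)/6 = 665.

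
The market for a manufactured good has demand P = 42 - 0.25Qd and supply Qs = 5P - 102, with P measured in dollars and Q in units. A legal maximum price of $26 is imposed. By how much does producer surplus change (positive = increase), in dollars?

Rearranging demand gives Qd = 168 - 4P. Setting quantity demanded equal to quantity supplied, 168 - 4P = 5P - 102, gives P* = 30 and Q* = 48.
The ceiling of 26 is below the equilibrium price 30, so it binds.
At P = 26: Qd = 168 - 4·26 = 64 and Qs = 5·26 - 102 = 28.
Producer surplus without the control is ½ · (30 - 20.4) · 48 = 230.4.
With the ceiling, producers sell 28 units at 26, so PS = ½ · (26 - 20.4) · 28 = 78.4.
Change in producer surplus = 78.4 - 230.4 = -152.

-152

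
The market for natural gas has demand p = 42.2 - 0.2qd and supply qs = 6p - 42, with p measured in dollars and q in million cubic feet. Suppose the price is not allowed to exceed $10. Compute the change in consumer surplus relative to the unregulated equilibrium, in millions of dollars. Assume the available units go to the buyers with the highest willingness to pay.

Rearranging demand gives qd = 211 - 5p. Setting quantity demanded equal to quantity supplied, 211 - 5p = 6p - 42, gives p* = 23 and q* = 96.
The ceiling of 10 is below the equilibrium price 23, so it binds.
At p = 10: qd = 211 - 5·10 = 161 and qs = 6·10 - 42 = 18.
Consumer surplus without the control is ½ · (42.2 - 23) · 96 = 921.6.
With the ceiling, 18 units are sold at 10 (assume they go to the highest-value buyers). The demand price at q = 18 is 38.6, so CS = ½ · [(42.2 - 10) + (38.6 - 10)] · 18 = 547.2.
Change in consumer surplus = 547.2 - 921.6 = -374.4.

-374.4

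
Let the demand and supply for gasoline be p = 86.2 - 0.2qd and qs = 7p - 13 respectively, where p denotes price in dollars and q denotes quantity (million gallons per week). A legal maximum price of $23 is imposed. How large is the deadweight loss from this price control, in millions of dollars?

Rearranging demand gives qd = 431 - 5p. Equilibrium: 431 - 5p = 7p - 13, so 444 = 12p and p* = 37, q* = 246.
Since 23 < 37, the ceiling is binding.
At p = 23: qd = 431 - 5·23 = 316 and qs = 7·23 - 13 = 148.
Quantity traded falls to 148. At q = 148 the demand price is (431 - 148)/5 = 56.6 and the supply price is (13 + 148)/7 = 23.
Deadweight loss = ½ · (56.6 - 23) · (246 - 148) = ½ · 33.6 · 98 = 1646.4.

1646.4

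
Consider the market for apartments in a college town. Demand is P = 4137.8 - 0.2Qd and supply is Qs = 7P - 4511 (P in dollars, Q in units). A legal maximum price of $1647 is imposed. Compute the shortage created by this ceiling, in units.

5436

Rearranging demand gives Qd = 20689 - 5P. Setting quantity demanded equal to quantity supplied, 20689 - 5P = 7P - 4511, gives P* = 2100 and Q* = 10189.
The ceiling of 1647 is below the equilibrium price 2100, so it binds.
At P = 1647: Qd = 20689 - 5·1647 = 12454 and Qs = 7·1647 - 4511 = 7018.
Shortage = Qd - Qs = 12454 - 7018 = 5436.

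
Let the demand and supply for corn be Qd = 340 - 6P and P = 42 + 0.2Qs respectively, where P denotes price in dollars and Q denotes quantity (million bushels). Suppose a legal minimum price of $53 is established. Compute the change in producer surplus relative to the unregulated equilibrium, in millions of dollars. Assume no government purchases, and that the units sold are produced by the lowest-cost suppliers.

Rearranging supply gives Qs = 5P - 210. In a free market, 340 - 6P = 5P - 210 gives the equilibrium P* = 50, Q* = 40.
Since 53 > 50, the floor is binding.
At P = 53: Qd = 340 - 6·53 = 22 and Qs = 5·53 - 210 = 55.
Producer surplus without the control is ½ · (50 - 42) · 40 = 160.
With the floor, 22 units are sold at 53. The supply price at Q = 22 is 46.4, so PS = ½ · [(53 - 42) + (53 - 46.4)] · 22 = 193.6.
Change in producer surplus = 193.6 - 160 = 33.6.

33.6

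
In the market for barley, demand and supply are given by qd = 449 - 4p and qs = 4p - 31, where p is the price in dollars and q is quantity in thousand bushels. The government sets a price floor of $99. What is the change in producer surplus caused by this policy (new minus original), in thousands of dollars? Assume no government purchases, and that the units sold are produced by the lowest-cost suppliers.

Setting quantity demanded equal to quantity supplied, 449 - 4p = 4p - 31, gives p* = 60 and q* = 209.
The floor of 99 is above the equilibrium price 60, so it binds.
At p = 99: qd = 449 - 4·99 = 53 and qs = 4·99 - 31 = 365.
Producer surplus without the control is ½ · (60 - 7.75) · 209 = 5460.125.
With the floor, 53 units are sold at 99. The supply price at q = 53 is 21, so PS = ½ · [(99 - 7.75) + (99 - 21)] · 53 = 4485.125.
Change in producer surplus = 4485.125 - 5460.125 = -975.

-975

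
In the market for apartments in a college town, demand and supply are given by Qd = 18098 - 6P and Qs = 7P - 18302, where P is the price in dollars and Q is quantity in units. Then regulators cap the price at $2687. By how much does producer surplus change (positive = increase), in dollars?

Setting quantity demanded equal to quantity supplied, 18098 - 6P = 7P - 18302, gives P* = 2800 and Q* = 1298.
Since 2687 < 2800, the ceiling is binding.
At P = 2687: Qd = 18098 - 6·2687 = 1976 and Qs = 7·2687 - 18302 = 507.
Producer surplus without the control is ½ · (2800 - 18302/7) · 1298 = 842402/7.
With the ceiling, producers sell 507 units at 2687, so PS = ½ · (2687 - 18302/7) · 507 = 257049/14.
Change in producer surplus = 257049/14 - 842402/7 = -101982.5.

-101982.5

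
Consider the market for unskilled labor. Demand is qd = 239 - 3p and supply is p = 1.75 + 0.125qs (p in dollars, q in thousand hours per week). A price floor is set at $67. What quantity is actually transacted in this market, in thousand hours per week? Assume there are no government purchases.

38

Rearranging supply gives qs = 8p - 14. In a free market, 239 - 3p = 8p - 14 gives the equilibrium p* = 23, q* = 170.
Because the floor (67) lies above the market-clearing price, it is binding.
At p = 67: qd = 239 - 3·67 = 38 and qs = 8·67 - 14 = 522.
The quantity actually transacted is the short side, demand: 38.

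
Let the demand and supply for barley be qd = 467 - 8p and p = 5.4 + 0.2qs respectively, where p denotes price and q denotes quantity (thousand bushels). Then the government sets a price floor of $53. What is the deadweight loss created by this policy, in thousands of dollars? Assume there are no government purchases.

Rearranging supply gives qs = 5p - 27. Setting quantity demanded equal to quantity supplied, 467 - 8p = 5p - 27, gives p* = 38 and q* = 163.
Since 53 > 38, the floor is binding.
At p = 53: qd = 467 - 8·53 = 43 and qs = 5·53 - 27 = 238.
Quantity traded falls to 43. At q = 43 the demand price is (467 - 43)/8 = 53 and the supply price is (27 + 43)/5 = 14.
Deadweight loss = ½ · (53 - 14) · (163 - 43) = ½ · 39 · 120 = 2340.

2340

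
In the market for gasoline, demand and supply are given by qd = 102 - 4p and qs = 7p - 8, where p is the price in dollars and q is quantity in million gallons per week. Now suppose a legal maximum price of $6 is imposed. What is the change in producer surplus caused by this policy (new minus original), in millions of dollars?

Setting quantity demanded equal to quantity supplied, 102 - 4p = 7p - 8, gives p* = 10 and q* = 62.
The ceiling of 6 is below the equilibrium price 10, so it binds.
At p = 6: qd = 102 - 4·6 = 78 and qs = 7·6 - 8 = 34.
Producer surplus without the control is ½ · (10 - 8/7) · 62 = 1922/7.
With the ceiling, producers sell 34 units at 6, so PS = ½ · (6 - 8/7) · 34 = 578/7.
Change in producer surplus = 578/7 - 1922/7 = -192.

-192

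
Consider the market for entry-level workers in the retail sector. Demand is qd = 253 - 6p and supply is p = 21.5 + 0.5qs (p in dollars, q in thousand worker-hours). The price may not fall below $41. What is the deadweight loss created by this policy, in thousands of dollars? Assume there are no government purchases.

Rearranging supply gives qs = 2p - 43. Without the control the market clears where 253 - 6p = 2p - 43, i.e. p* = 37 and q* = 31.
Since 41 > 37, the floor is binding.
At p = 41: qd = 253 - 6·41 = 7 and qs = 2·41 - 43 = 39.
Quantity traded falls to 7. At q = 7 the demand price is (253 - 7)/6 = 41 and the supply price is (43 + 7)/2 = 25.
Deadweight loss = ½ · (41 - 25) · (31 - 7) = ½ · 16 · 24 = 192.

192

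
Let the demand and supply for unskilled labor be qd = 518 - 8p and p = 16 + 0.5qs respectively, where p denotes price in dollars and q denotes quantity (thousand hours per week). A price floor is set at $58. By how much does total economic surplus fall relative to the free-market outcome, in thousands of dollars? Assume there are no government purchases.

Rearranging supply gives qs = 2p - 32. Without the control the market clears where 518 - 8p = 2p - 32, i.e. p* = 55 and q* = 78.
Since 58 > 55, the floor is binding.
At p = 58: qd = 518 - 8·58 = 54 and qs = 2·58 - 32 = 84.
Quantity traded falls to 54. At q = 54 the demand price is (518 - 54)/8 = 58 and the supply price is (32 + 54)/2 = 43.
Deadweight loss = ½ · (58 - 43) · (78 - 54) = ½ · 15 · 24 = 180.

180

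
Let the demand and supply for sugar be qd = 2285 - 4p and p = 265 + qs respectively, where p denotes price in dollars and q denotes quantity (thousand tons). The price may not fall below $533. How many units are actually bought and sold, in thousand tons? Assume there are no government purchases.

153

Rearranging supply gives qs = p - 265. In a free market, 2285 - 4p = p - 265 gives the equilibrium p* = 510, q* = 245.
Because the floor (533) lies above the market-clearing price, it is binding.
At p = 533: qd = 2285 - 4·533 = 153 and qs = 533 - 265 = 268.
The quantity actually transacted is the short side, demand: 153.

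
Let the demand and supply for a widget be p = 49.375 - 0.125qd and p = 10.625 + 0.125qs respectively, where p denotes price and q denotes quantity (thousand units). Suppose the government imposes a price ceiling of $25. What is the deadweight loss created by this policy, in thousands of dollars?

200

Rearranging demand gives qd = 395 - 8p; rearranging supply gives qs = 8p - 85. In a free market, 395 - 8p = 8p - 85 gives the equilibrium p* = 30, q* = 155.
Since 25 < 30, the ceiling is binding.
At p = 25: qd = 395 - 8·25 = 195 and qs = 8·25 - 85 = 115.
Quantity traded falls to 115. At q = 115 the demand price is (395 - 115)/8 = 35 and the supply price is (85 + 115)/8 = 25.
Deadweight loss = ½ · (35 - 25) · (155 - 115) = ½ · 10 · 40 = 200.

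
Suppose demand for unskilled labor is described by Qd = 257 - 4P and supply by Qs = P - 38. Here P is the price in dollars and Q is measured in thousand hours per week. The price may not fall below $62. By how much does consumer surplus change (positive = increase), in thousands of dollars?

-45

Without the control the market clears where 257 - 4P = P - 38, i.e. P* = 59 and Q* = 21.
The floor of 62 is above the equilibrium price 59, so it binds.
At P = 62: Qd = 257 - 4·62 = 9 and Qs = 62 - 38 = 24.
Consumer surplus without the control is ½ · (64.25 - 59) · 21 = 55.125.
With the floor, consumers buy 9 units at 62, so CS = ½ · (64.25 - 62) · 9 = 10.125.
Change in consumer surplus = 10.125 - 55.125 = -45.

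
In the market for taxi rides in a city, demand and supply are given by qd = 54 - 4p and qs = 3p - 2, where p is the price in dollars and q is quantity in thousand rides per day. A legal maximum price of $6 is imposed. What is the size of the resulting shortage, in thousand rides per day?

In a free market, 54 - 4p = 3p - 2 gives the equilibrium p* = 8, q* = 22.
The ceiling of 6 is below the equilibrium price 8, so it binds.
At p = 6: qd = 54 - 4·6 = 30 and qs = 3·6 - 2 = 16.
Shortage = qd - qs = 30 - 16 = 14.

14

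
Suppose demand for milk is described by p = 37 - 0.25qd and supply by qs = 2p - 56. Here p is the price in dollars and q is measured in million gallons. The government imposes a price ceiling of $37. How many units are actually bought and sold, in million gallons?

Rearranging demand gives qd = 148 - 4p. In a free market, 148 - 4p = 2p - 56 gives the equilibrium p* = 34, q* = 12.
The ceiling of 37 is above the equilibrium price 34, so it is not binding; the market clears at p* = 34, q* = 12.

12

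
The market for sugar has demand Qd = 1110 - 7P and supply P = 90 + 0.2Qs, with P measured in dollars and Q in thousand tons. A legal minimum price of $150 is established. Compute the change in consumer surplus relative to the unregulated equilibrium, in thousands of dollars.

-2600

Rearranging supply gives Qs = 5P - 450. Setting quantity demanded equal to quantity supplied, 1110 - 7P = 5P - 450, gives P* = 130 and Q* = 200.
Since 150 > 130, the floor is binding.
At P = 150: Qd = 1110 - 7·150 = 60 and Qs = 5·150 - 450 = 300.
Consumer surplus without the control is ½ · (1110/7 - 130) · 200 = 20000/7.
With the floor, consumers buy 60 units at 150, so CS = ½ · (1110/7 - 150) · 60 = 1800/7.
Change in consumer surplus = 1800/7 - 20000/7 = -2600.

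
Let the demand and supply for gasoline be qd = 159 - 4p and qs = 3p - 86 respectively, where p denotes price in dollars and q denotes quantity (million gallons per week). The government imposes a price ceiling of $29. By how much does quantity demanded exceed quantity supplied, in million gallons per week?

Setting quantity demanded equal to quantity supplied, 159 - 4p = 3p - 86, gives p* = 35 and q* = 19.
The ceiling of 29 is below the equilibrium price 35, so it binds.
At p = 29: qd = 159 - 4·29 = 43 and qs = 3·29 - 86 = 1.
Shortage = qd - qs = 43 - 1 = 42.

42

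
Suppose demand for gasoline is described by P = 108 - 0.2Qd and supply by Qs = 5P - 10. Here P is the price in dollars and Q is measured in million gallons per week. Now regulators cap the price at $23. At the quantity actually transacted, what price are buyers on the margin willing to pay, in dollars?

Rearranging demand gives Qd = 540 - 5P. Setting quantity demanded equal to quantity supplied, 540 - 5P = 5P - 10, gives P* = 55 and Q* = 265.
The ceiling of 23 is below the equilibrium price 55, so it binds.
At P = 23: Qd = 540 - 5·23 = 425 and Qs = 5·23 - 10 = 105.
Only 105 units reach the market. On the demand curve, the marginal buyer's willingness to pay at Q = 105 is (540 - 105)/5 = 87.

87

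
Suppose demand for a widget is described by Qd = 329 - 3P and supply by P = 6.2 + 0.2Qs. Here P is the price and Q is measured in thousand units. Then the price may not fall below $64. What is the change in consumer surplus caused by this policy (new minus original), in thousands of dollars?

-3144.5

Rearranging supply gives Qs = 5P - 31. Equilibrium: 329 - 3P = 5P - 31, so 360 = 8P and P* = 45, Q* = 194.
The floor of 64 is above the equilibrium price 45, so it binds.
At P = 64: Qd = 329 - 3·64 = 137 and Qs = 5·64 - 31 = 289.
Consumer surplus without the control is ½ · (329/3 - 45) · 194 = 18818/3.
With the floor, consumers buy 137 units at 64, so CS = ½ · (329/3 - 64) · 137 = 18769/6.
Change in consumer surplus = 18769/6 - 18818/3 = -3144.5.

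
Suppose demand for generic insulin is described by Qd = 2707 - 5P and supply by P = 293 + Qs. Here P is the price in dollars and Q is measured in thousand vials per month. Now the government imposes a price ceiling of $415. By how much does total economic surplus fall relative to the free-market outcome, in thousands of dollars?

4335

Rearranging supply gives Qs = P - 293. Without the control the market clears where 2707 - 5P = P - 293, i.e. P* = 500 and Q* = 207.
Because the ceiling (415) lies below the market-clearing price, it is binding.
At P = 415: Qd = 2707 - 5·415 = 632 and Qs = 415 - 293 = 122.
Quantity traded falls to 122. At Q = 122 the demand price is (2707 - 122)/5 = 517 and the supply price is 293 + 122 = 415.
Deadweight loss = ½ · (517 - 415) · (207 - 122) = ½ · 102 · 85 = 4335.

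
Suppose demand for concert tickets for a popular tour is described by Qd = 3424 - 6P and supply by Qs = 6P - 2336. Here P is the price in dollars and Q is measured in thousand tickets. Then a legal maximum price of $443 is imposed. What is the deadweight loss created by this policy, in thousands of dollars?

8214

Setting quantity demanded equal to quantity supplied, 3424 - 6P = 6P - 2336, gives P* = 480 and Q* = 544.
The ceiling of 443 is below the equilibrium price 480, so it binds.
At P = 443: Qd = 3424 - 6·443 = 766 and Qs = 6·443 - 2336 = 322.
Quantity traded falls to 322. At Q = 322 the demand price is (3424 - 322)/6 = 517 and the supply price is (2336 + 322)/6 = 443.
Deadweight loss = ½ · (517 - 443) · (544 - 322) = ½ · 74 · 222 = 8214.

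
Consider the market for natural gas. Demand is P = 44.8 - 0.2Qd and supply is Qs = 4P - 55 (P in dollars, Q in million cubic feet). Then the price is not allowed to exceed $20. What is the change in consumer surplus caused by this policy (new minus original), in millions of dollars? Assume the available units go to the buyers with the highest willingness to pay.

81.4

Rearranging demand gives Qd = 224 - 5P. Setting quantity demanded equal to quantity supplied, 224 - 5P = 4P - 55, gives P* = 31 and Q* = 69.
Since 20 < 31, the ceiling is binding.
At P = 20: Qd = 224 - 5·20 = 124 and Qs = 4·20 - 55 = 25.
Consumer surplus without the control is ½ · (44.8 - 31) · 69 = 476.1.
With the ceiling, 25 units are sold at 20 (assume they go to the highest-value buyers). The demand price at Q = 25 is 39.8, so CS = ½ · [(44.8 - 20) + (39.8 - 20)] · 25 = 557.5.
Change in consumer surplus = 557.5 - 476.1 = 81.4.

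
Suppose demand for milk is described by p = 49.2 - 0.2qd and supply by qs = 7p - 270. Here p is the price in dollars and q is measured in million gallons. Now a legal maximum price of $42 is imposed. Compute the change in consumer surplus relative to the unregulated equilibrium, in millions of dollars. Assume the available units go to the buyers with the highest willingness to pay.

19.1

Rearranging demand gives qd = 246 - 5p. Setting quantity demanded equal to quantity supplied, 246 - 5p = 7p - 270, gives p* = 43 and q* = 31.
Because the ceiling (42) lies below the market-clearing price, it is binding.
At p = 42: qd = 246 - 5·42 = 36 and qs = 7·42 - 270 = 24.
Consumer surplus without the control is ½ · (49.2 - 43) · 31 = 96.1.
With the ceiling, 24 units are sold at 42 (assume they go to the highest-value buyers). The demand price at q = 24 is 44.4, so CS = ½ · [(49.2 - 42) + (44.4 - 42)] · 24 = 115.2.
Change in consumer surplus = 115.2 - 96.1 = 19.1.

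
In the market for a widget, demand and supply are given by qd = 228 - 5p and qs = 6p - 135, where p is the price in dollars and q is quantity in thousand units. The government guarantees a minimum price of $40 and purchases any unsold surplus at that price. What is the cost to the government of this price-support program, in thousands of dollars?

Equilibrium: 228 - 5p = 6p - 135, so 363 = 11p and p* = 33, q* = 63.
Because the floor (40) lies above the market-clearing price, it is binding.
At p = 40: qd = 228 - 5·40 = 28 and qs = 6·40 - 135 = 105.
Surplus = qs - qd = 77.
Government expenditure = surplus × support price = 77 × 40 = 3080.

3080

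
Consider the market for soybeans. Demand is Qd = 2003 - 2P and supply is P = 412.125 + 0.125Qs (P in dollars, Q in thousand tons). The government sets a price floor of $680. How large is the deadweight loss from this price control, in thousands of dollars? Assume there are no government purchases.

Rearranging supply gives Qs = 8P - 3297. Equilibrium: 2003 - 2P = 8P - 3297, so 5300 = 10P and P* = 530, Q* = 943.
Because the floor (680) lies above the market-clearing price, it is binding.
At P = 680: Qd = 2003 - 2·680 = 643 and Qs = 8·680 - 3297 = 2143.
Quantity traded falls to 643. At Q = 643 the demand price is (2003 - 643)/2 = 680 and the supply price is (3297 + 643)/8 = 492.5.
Deadweight loss = ½ · (680 - 492.5) · (943 - 643) = ½ · 187.5 · 300 = 28125.

28125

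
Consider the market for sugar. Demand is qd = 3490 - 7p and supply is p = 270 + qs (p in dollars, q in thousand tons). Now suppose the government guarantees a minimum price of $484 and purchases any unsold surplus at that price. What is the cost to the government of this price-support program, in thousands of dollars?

54208

Rearranging supply gives qs = p - 270. In a free market, 3490 - 7p = p - 270 gives the equilibrium p* = 470, q* = 200.
Because the floor (484) lies above the market-clearing price, it is binding.
At p = 484: qd = 3490 - 7·484 = 102 and qs = 484 - 270 = 214.
Surplus = qs - qd = 112.
Government expenditure = surplus × support price = 112 × 484 = 54208.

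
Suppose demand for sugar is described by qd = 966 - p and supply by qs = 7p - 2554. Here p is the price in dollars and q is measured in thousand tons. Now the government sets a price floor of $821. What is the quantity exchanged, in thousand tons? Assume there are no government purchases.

145

Equilibrium: 966 - p = 7p - 2554, so 3520 = 8p and p* = 440, q* = 526.
Because the floor (821) lies above the market-clearing price, it is binding.
At p = 821: qd = 966 - 821 = 145 and qs = 7·821 - 2554 = 3193.
The quantity actually transacted is the short side, demand: 145.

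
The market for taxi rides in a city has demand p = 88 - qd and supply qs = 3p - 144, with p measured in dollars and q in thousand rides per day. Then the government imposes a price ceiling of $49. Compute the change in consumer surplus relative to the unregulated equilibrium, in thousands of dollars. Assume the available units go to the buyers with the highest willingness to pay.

-337.5

Rearranging demand gives qd = 88 - p. Equilibrium: 88 - p = 3p - 144, so 232 = 4p and p* = 58, q* = 30.
Because the ceiling (49) lies below the market-clearing price, it is binding.
At p = 49: qd = 88 - 49 = 39 and qs = 3·49 - 144 = 3.
Consumer surplus without the control is ½ · (88 - 58) · 30 = 450.
With the ceiling, 3 units are sold at 49 (assume they go to the highest-value buyers). The demand price at q = 3 is 85, so CS = ½ · [(88 - 49) + (85 - 49)] · 3 = 112.5.
Change in consumer surplus = 112.5 - 450 = -337.5.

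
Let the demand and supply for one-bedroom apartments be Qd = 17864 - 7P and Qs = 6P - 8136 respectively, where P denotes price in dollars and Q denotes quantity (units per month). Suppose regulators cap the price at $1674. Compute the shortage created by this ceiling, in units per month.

4238

In a free market, 17864 - 7P = 6P - 8136 gives the equilibrium P* = 2000, Q* = 3864.
Since 1674 < 2000, the ceiling is binding.
At P = 1674: Qd = 17864 - 7·1674 = 6146 and Qs = 6·1674 - 8136 = 1908.
Shortage = Qd - Qs = 6146 - 1908 = 4238.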